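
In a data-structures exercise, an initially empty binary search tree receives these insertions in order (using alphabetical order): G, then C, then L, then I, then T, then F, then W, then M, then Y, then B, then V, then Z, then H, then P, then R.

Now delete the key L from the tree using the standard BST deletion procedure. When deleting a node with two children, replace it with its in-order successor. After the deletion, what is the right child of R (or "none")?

G: root
C: left child of G (depth 1)
L: right child of G (depth 1)
I: left child of L (depth 2)
T: right child of L (depth 2)
F: right child of C (depth 2)
W: right child of T (depth 3)
M: left child of T (depth 3)
Y: right child of W (depth 4)
B: left child of C (depth 2)
V: left child of W (depth 4)
Z: right child of Y (depth 5)
H: left child of I (depth 3)
P: right child of M (depth 4)
R: right child of P (depth 5)

Delete L (two children — replace with in-order successor).
After deletion, R's right child: none.

none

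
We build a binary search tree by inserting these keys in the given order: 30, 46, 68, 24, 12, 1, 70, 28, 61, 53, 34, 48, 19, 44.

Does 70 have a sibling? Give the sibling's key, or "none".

30: root
46: right child of 30 (depth 1)
68: right child of 46 (depth 2)
24: left child of 30 (depth 1)
12: left child of 24 (depth 2)
1: left child of 12 (depth 3)
70: right child of 68 (depth 3)
28: right child of 24 (depth 2)
61: left child of 68 (depth 3)
53: left child of 61 (depth 4)
34: left child of 46 (depth 2)
48: left child of 53 (depth 5)
19: right child of 12 (depth 3)
44: right child of 34 (depth 3)

70's parent is 68; the other child of 68 is 61.

61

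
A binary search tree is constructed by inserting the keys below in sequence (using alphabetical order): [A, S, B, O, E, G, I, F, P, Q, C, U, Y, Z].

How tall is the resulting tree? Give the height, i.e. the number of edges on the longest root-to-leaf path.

A: root
S: right child of A (depth 1)
B: left child of S (depth 2)
O: right child of B (depth 3)
E: left child of O (depth 4)
G: right child of E (depth 5)
I: right child of G (depth 6)
F: left child of G (depth 6)
P: right child of O (depth 4)
Q: right child of P (depth 5)
C: left child of E (depth 5)
U: right child of S (depth 2)
Y: right child of U (depth 3)
Z: right child of Y (depth 4)

The deepest node is I at depth 6.

6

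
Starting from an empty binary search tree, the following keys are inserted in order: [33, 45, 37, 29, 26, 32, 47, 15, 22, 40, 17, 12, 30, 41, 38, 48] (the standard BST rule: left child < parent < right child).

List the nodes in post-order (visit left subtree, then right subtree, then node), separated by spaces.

Insert 33: tree is empty, so 33 becomes the root.
Insert 45: 45 > 33 → go right. Place as right child of 33.
Insert 37: 37 > 33 → go right; 37 < 45 → go left. Place as left child of 45.
Insert 29: 29 < 33 → go left. Place as left child of 33.
Insert 26: 26 < 33 → go left; 26 < 29 → go left. Place as left child of 29.
Insert 32: 32 < 33 → go left; 32 > 29 → go right. Place as right child of 29.
Insert 47: 47 > 33 → go right; 47 > 45 → go right. Place as right child of 45.
Insert 15: 15 < 33 → go left; 15 < 29 → go left; 15 < 26 → go left. Place as left child of 26.
Insert 22: 22 < 33 → go left; 22 < 29 → go left; 22 < 26 → go left; 22 > 15 → go right. Place as right child of 15.
Insert 40: 40 > 33 → go right; 40 < 45 → go left; 40 > 37 → go right. Place as right child of 37.
Insert 17: 17 < 33 → go left; 17 < 29 → go left; 17 < 26 → go left; 17 > 15 → go right; 17 < 22 → go left. Place as left child of 22.
Insert 12: 12 < 33 → go left; 12 < 29 → go left; 12 < 26 → go left; 12 < 15 → go left. Place as left child of 15.
Insert 30: 30 < 33 → go left; 30 > 29 → go right; 30 < 32 → go left. Place as left child of 32.
Insert 41: 41 > 33 → go right; 41 < 45 → go left; 41 > 37 → go right; 41 > 40 → go right. Place as right child of 40.
Insert 38: 38 > 33 → go right; 38 < 45 → go left; 38 > 37 → go right; 38 < 40 → go left. Place as left child of 40.
Insert 48: 48 > 33 → go right; 48 > 45 → go right; 48 > 47 → go right. Place as right child of 47.

12 17 22 15 26 30 32 29 38 41 40 37 48 47 45 33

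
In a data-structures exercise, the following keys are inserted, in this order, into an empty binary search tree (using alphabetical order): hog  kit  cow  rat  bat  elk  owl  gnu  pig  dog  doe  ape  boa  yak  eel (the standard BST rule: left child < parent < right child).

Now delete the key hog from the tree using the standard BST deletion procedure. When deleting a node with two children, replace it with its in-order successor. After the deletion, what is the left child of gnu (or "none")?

none

hog: root
kit: right child of hog (depth 1)
cow: left child of hog (depth 1)
rat: right child of kit (depth 2)
bat: left child of cow (depth 2)
elk: right child of cow (depth 2)
owl: left child of rat (depth 3)
gnu: right child of elk (depth 3)
pig: right child of owl (depth 4)
dog: left child of elk (depth 3)
doe: left child of dog (depth 4)
ape: left child of bat (depth 3)
boa: right child of bat (depth 3)
yak: right child of rat (depth 3)
eel: right child of dog (depth 4)

Delete hog (two children — replace with in-order successor).
After deletion, gnu's left child: none.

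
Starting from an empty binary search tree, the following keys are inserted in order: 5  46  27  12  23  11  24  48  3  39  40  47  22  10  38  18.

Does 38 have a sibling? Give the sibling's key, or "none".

Insert 5: tree is empty, so 5 becomes the root.
Insert 46: 46 > 5 → go right. Place as right child of 5.
Insert 27: 27 > 5 → go right; 27 < 46 → go left. Place as left child of 46.
Insert 12: 12 > 5 → go right; 12 < 46 → go left; 12 < 27 → go left. Place as left child of 27.
Insert 23: 23 > 5 → go right; 23 < 46 → go left; 23 < 27 → go left; 23 > 12 → go right. Place as right child of 12.
Insert 11: 11 > 5 → go right; 11 < 46 → go left; 11 < 27 → go left; 11 < 12 → go left. Place as left child of 12.
Insert 24: 24 > 5 → go right; 24 < 46 → go left; 24 < 27 → go left; 24 > 12 → go right; 24 > 23 → go right. Place as right child of 23.
Insert 48: 48 > 5 → go right; 48 > 46 → go right. Place as right child of 46.
Insert 3: 3 < 5 → go left. Place as left child of 5.
Insert 39: 39 > 5 → go right; 39 < 46 → go left; 39 > 27 → go right. Place as right child of 27.
Insert 40: 40 > 5 → go right; 40 < 46 → go left; 40 > 27 → go right; 40 > 39 → go right. Place as right child of 39.
Insert 47: 47 > 5 → go right; 47 > 46 → go right; 47 < 48 → go left. Place as left child of 48.
Insert 22: 22 > 5 → go right; 22 < 46 → go left; 22 < 27 → go left; 22 > 12 → go right; 22 < 23 → go left. Place as left child of 23.
Insert 10: 10 > 5 → go right; 10 < 46 → go left; 10 < 27 → go left; 10 < 12 → go left; 10 < 11 → go left. Place as left child of 11.
Insert 38: 38 > 5 → go right; 38 < 46 → go left; 38 > 27 → go right; 38 < 39 → go left. Place as left child of 39.
Insert 18: 18 > 5 → go right; 18 < 46 → go left; 18 < 27 → go left; 18 > 12 → go right; 18 < 23 → go left; 18 < 22 → go left. Place as left child of 22.

38's parent is 39; the other child of 39 is 40.

40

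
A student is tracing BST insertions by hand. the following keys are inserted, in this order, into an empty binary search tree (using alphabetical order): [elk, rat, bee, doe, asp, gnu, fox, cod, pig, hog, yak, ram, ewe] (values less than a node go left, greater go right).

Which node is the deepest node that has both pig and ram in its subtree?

Insert elk: tree is empty, so elk becomes the root.
Insert rat: rat > elk → go right. Place as right child of elk.
Insert bee: bee < elk → go left. Place as left child of elk.
Insert doe: doe < elk → go left; doe > bee → go right. Place as right child of bee.
Insert asp: asp < elk → go left; asp < bee → go left. Place as left child of bee.
Insert gnu: gnu > elk → go right; gnu < rat → go left. Place as left child of rat.
Insert fox: fox > elk → go right; fox < rat → go left; fox < gnu → go left. Place as left child of gnu.
Insert cod: cod < elk → go left; cod > bee → go right; cod < doe → go left. Place as left child of doe.
Insert pig: pig > elk → go right; pig < rat → go left; pig > gnu → go right. Place as right child of gnu.
Insert hog: hog > elk → go right; hog < rat → go left; hog > gnu → go right; hog < pig → go left. Place as left child of pig.
Insert yak: yak > elk → go right; yak > rat → go right. Place as right child of rat.
Insert ram: ram > elk → go right; ram < rat → go left; ram > gnu → go right; ram > pig → go right. Place as right child of pig.
Insert ewe: ewe > elk → go right; ewe < rat → go left; ewe < gnu → go left; ewe < fox → go left. Place as left child of fox.

Path to pig: elk → rat → gnu → pig
Path to ram: elk → rat → gnu → pig → ram
pig lies on both paths and is an ancestor of the other node.

pig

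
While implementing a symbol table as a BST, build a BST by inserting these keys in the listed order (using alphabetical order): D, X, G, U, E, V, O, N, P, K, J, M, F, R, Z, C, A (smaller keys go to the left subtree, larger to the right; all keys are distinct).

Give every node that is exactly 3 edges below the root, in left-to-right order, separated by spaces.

D: root
X: right child of D (depth 1)
G: left child of X (depth 2)
U: right child of G (depth 3)
E: left child of G (depth 3)
V: right child of U (depth 4)
O: left child of U (depth 4)
N: left child of O (depth 5)
P: right child of O (depth 5)
K: left child of N (depth 6)
J: left child of K (depth 7)
M: right child of K (depth 7)
F: right child of E (depth 4)
R: right child of P (depth 6)
Z: right child of X (depth 2)
C: left child of D (depth 1)
A: left child of C (depth 2)

E U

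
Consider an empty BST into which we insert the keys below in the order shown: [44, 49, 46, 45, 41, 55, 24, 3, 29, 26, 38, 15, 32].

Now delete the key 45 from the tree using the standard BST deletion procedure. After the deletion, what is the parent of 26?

29

44: root
49: right child of 44 (depth 1)
46: left child of 49 (depth 2)
45: left child of 46 (depth 3)
41: left child of 44 (depth 1)
55: right child of 49 (depth 2)
24: left child of 41 (depth 2)
3: left child of 24 (depth 3)
29: right child of 24 (depth 3)
26: left child of 29 (depth 4)
38: right child of 29 (depth 4)
15: right child of 3 (depth 4)
32: left child of 38 (depth 5)

Delete 45 (at most one child — splice it out).
After deletion, 26's parent is 29.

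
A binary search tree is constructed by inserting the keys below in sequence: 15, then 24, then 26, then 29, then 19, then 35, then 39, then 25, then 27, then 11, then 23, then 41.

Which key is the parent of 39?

Insert 15: tree is empty, so 15 becomes the root.
Insert 24: 24 > 15 → go right. Place as right child of 15.
Insert 26: 26 > 15 → go right; 26 > 24 → go right. Place as right child of 24.
Insert 29: 29 > 15 → go right; 29 > 24 → go right; 29 > 26 → go right. Place as right child of 26.
Insert 19: 19 > 15 → go right; 19 < 24 → go left. Place as left child of 24.
Insert 35: 35 > 15 → go right; 35 > 24 → go right; 35 > 26 → go right; 35 > 29 → go right. Place as right child of 29.
Insert 39: 39 > 15 → go right; 39 > 24 → go right; 39 > 26 → go right; 39 > 29 → go right; 39 > 35 → go right. Place as right child of 35.
Insert 25: 25 > 15 → go right; 25 > 24 → go right; 25 < 26 → go left. Place as left child of 26.
Insert 27: 27 > 15 → go right; 27 > 24 → go right; 27 > 26 → go right; 27 < 29 → go left. Place as left child of 29.
Insert 11: 11 < 15 → go left. Place as left child of 15.
Insert 23: 23 > 15 → go right; 23 < 24 → go left; 23 > 19 → go right. Place as right child of 19.
Insert 41: 41 > 15 → go right; 41 > 24 → go right; 41 > 26 → go right; 41 > 29 → go right; 41 > 35 → go right; 41 > 39 → go right. Place as right child of 39.

35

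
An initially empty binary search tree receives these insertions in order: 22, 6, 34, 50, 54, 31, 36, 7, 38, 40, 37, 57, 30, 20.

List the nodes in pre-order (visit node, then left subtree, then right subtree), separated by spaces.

22: root
6: left child of 22 (depth 1)
34: right child of 22 (depth 1)
50: right child of 34 (depth 2)
54: right child of 50 (depth 3)
31: left child of 34 (depth 2)
36: left child of 50 (depth 3)
7: right child of 6 (depth 2)
38: right child of 36 (depth 4)
40: right child of 38 (depth 5)
37: left child of 38 (depth 5)
57: right child of 54 (depth 4)
30: left child of 31 (depth 3)
20: right child of 7 (depth 3)

22 6 7 20 34 31 30 50 36 38 37 40 54 57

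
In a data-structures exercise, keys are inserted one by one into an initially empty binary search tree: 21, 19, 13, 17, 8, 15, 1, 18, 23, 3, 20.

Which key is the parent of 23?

21: root
19: left child of 21 (depth 1)
13: left child of 19 (depth 2)
17: right child of 13 (depth 3)
8: left child of 13 (depth 3)
15: left child of 17 (depth 4)
1: left child of 8 (depth 4)
18: right child of 17 (depth 4)
23: right child of 21 (depth 1)
3: right child of 1 (depth 5)
20: right child of 19 (depth 2)

21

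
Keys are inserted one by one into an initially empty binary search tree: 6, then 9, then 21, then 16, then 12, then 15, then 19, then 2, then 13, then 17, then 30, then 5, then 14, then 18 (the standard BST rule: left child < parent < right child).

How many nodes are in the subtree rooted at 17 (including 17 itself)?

6: root
9: right child of 6 (depth 1)
21: right child of 9 (depth 2)
16: left child of 21 (depth 3)
12: left child of 16 (depth 4)
15: right child of 12 (depth 5)
19: right child of 16 (depth 4)
2: left child of 6 (depth 1)
13: left child of 15 (depth 6)
17: left child of 19 (depth 5)
30: right child of 21 (depth 3)
5: right child of 2 (depth 2)
14: right child of 13 (depth 7)
18: right child of 17 (depth 6)

Subtree rooted at 17 contains: 17, 18 — 2 nodes.

2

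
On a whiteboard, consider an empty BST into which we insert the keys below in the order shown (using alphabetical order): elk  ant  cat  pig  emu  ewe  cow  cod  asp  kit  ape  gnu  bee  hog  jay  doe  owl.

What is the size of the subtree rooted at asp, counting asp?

Resulting structure (node: left, right):
  elk: L=ant, R=pig
  ant: L=–, R=cat
  cat: L=asp, R=cow
  pig: L=emu, R=–
  emu: L=–, R=ewe
  ewe: L=–, R=kit
  cow: L=cod, R=doe
  cod: L=–, R=–
  asp: L=ape, R=bee
  kit: L=gnu, R=owl
  ape: L=–, R=–
  gnu: L=–, R=hog
  bee: L=–, R=–
  hog: L=–, R=jay
  jay: L=–, R=–
  doe: L=–, R=–
  owl: L=–, R=–

Subtree rooted at asp contains: asp, ape, bee — 3 nodes.

3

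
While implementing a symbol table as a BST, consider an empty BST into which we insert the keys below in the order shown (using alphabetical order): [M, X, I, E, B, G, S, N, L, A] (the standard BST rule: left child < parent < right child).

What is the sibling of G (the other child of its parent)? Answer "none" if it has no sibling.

M: root
X: right child of M (depth 1)
I: left child of M (depth 1)
E: left child of I (depth 2)
B: left child of E (depth 3)
G: right child of E (depth 3)
S: left child of X (depth 2)
N: left child of S (depth 3)
L: right child of I (depth 2)
A: left child of B (depth 4)

G's parent is E; the other child of E is B.

B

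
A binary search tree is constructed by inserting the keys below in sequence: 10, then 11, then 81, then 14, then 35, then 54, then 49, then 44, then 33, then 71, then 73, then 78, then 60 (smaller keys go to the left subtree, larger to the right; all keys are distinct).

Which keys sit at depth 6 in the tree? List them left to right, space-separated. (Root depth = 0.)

49 71

10: root
11: right child of 10 (depth 1)
81: right child of 11 (depth 2)
14: left child of 81 (depth 3)
35: right child of 14 (depth 4)
54: right child of 35 (depth 5)
49: left child of 54 (depth 6)
44: left child of 49 (depth 7)
33: left child of 35 (depth 5)
71: right child of 54 (depth 6)
73: right child of 71 (depth 7)
78: right child of 73 (depth 8)
60: left child of 71 (depth 7)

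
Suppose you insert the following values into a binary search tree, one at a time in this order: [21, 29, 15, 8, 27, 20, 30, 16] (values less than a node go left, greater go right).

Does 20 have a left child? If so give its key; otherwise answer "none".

Insert 21: tree is empty, so 21 becomes the root.
Insert 29: 29 > 21 → go right. Place as right child of 21.
Insert 15: 15 < 21 → go left. Place as left child of 21.
Insert 8: 8 < 21 → go left; 8 < 15 → go left. Place as left child of 15.
Insert 27: 27 > 21 → go right; 27 < 29 → go left. Place as left child of 29.
Insert 20: 20 < 21 → go left; 20 > 15 → go right. Place as right child of 15.
Insert 30: 30 > 21 → go right; 30 > 29 → go right. Place as right child of 29.
Insert 16: 16 < 21 → go left; 16 > 15 → go right; 16 < 20 → go left. Place as left child of 20.

16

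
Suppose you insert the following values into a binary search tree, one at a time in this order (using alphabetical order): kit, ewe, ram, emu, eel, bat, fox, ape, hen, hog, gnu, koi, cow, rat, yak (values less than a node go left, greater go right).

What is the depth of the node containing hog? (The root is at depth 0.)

4

kit: root
ewe: left child of kit (depth 1)
ram: right child of kit (depth 1)
emu: left child of ewe (depth 2)
eel: left child of emu (depth 3)
bat: left child of eel (depth 4)
fox: right child of ewe (depth 2)
ape: left child of bat (depth 5)
hen: right child of fox (depth 3)
hog: right child of hen (depth 4)
gnu: left child of hen (depth 4)
koi: left child of ram (depth 2)
cow: right child of bat (depth 5)
rat: right child of ram (depth 2)
yak: right child of rat (depth 3)

Path to hog: kit → ewe → fox → hen → hog, which is 4 edges.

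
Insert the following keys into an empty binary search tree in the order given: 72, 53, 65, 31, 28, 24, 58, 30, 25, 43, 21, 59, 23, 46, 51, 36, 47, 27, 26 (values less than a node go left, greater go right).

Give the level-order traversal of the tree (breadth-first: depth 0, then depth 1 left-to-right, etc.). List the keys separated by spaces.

72 53 31 65 28 43 58 24 30 36 46 59 21 25 51 23 27 47 26

72: root
53: left child of 72 (depth 1)
65: right child of 53 (depth 2)
31: left child of 53 (depth 2)
28: left child of 31 (depth 3)
24: left child of 28 (depth 4)
58: left child of 65 (depth 3)
30: right child of 28 (depth 4)
25: right child of 24 (depth 5)
43: right child of 31 (depth 3)
21: left child of 24 (depth 5)
59: right child of 58 (depth 4)
23: right child of 21 (depth 6)
46: right child of 43 (depth 4)
51: right child of 46 (depth 5)
36: left child of 43 (depth 4)
47: left child of 51 (depth 6)
27: right child of 25 (depth 6)
26: left child of 27 (depth 7)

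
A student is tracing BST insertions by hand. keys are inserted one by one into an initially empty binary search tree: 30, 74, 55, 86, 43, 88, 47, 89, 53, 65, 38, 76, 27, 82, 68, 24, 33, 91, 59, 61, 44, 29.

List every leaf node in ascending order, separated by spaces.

24 29 33 44 53 61 68 82 91

30: root
74: right child of 30 (depth 1)
55: left child of 74 (depth 2)
86: right child of 74 (depth 2)
43: left child of 55 (depth 3)
88: right child of 86 (depth 3)
47: right child of 43 (depth 4)
89: right child of 88 (depth 4)
53: right child of 47 (depth 5)
65: right child of 55 (depth 3)
38: left child of 43 (depth 4)
76: left child of 86 (depth 3)
27: left child of 30 (depth 1)
82: right child of 76 (depth 4)
68: right child of 65 (depth 4)
24: left child of 27 (depth 2)
33: left child of 38 (depth 5)
91: right child of 89 (depth 5)
59: left child of 65 (depth 4)
61: right child of 59 (depth 5)
44: left child of 47 (depth 5)
29: right child of 27 (depth 2)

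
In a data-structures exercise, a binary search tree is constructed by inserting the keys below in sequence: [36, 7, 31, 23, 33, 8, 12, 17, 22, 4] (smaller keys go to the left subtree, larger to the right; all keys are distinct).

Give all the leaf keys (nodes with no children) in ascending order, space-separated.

4 22 33

Insert 36: tree is empty, so 36 becomes the root.
Insert 7: 7 < 36 → go left. Place as left child of 36.
Insert 31: 31 < 36 → go left; 31 > 7 → go right. Place as right child of 7.
Insert 23: 23 < 36 → go left; 23 > 7 → go right; 23 < 31 → go left. Place as left child of 31.
Insert 33: 33 < 36 → go left; 33 > 7 → go right; 33 > 31 → go right. Place as right child of 31.
Insert 8: 8 < 36 → go left; 8 > 7 → go right; 8 < 31 → go left; 8 < 23 → go left. Place as left child of 23.
Insert 12: 12 < 36 → go left; 12 > 7 → go right; 12 < 31 → go left; 12 < 23 → go left; 12 > 8 → go right. Place as right child of 8.
Insert 17: 17 < 36 → go left; 17 > 7 → go right; 17 < 31 → go left; 17 < 23 → go left; 17 > 8 → go right; 17 > 12 → go right. Place as right child of 12.
Insert 22: 22 < 36 → go left; 22 > 7 → go right; 22 < 31 → go left; 22 < 23 → go left; 22 > 8 → go right; 22 > 12 → go right; 22 > 17 → go right. Place as right child of 17.
Insert 4: 4 < 36 → go left; 4 < 7 → go left. Place as left child of 7.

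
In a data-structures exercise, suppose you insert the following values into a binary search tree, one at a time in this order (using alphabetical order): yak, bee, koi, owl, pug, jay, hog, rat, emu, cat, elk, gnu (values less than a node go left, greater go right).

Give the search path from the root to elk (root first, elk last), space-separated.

yak bee koi jay hog emu cat elk

Resulting structure (node: left, right):
  yak: L=bee, R=–
  bee: L=–, R=koi
  koi: L=jay, R=owl
  owl: L=–, R=pug
  pug: L=–, R=rat
  jay: L=hog, R=–
  hog: L=emu, R=–
  rat: L=–, R=–
  emu: L=cat, R=gnu
  cat: L=–, R=elk
  elk: L=–, R=–
  gnu: L=–, R=–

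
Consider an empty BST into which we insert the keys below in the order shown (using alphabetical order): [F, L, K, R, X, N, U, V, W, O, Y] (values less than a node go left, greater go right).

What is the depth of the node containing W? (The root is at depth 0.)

Resulting structure (node: left, right):
  F: L=–, R=L
  L: L=K, R=R
  K: L=–, R=–
  R: L=N, R=X
  X: L=U, R=Y
  N: L=–, R=O
  U: L=–, R=V
  V: L=–, R=W
  W: L=–, R=–
  O: L=–, R=–
  Y: L=–, R=–

Path to W: F → L → R → X → U → V → W, which is 6 edges.

6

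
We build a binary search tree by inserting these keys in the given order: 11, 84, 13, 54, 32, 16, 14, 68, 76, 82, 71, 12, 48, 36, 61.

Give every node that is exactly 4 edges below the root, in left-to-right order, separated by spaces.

11: root
84: right child of 11 (depth 1)
13: left child of 84 (depth 2)
54: right child of 13 (depth 3)
32: left child of 54 (depth 4)
16: left child of 32 (depth 5)
14: left child of 16 (depth 6)
68: right child of 54 (depth 4)
76: right child of 68 (depth 5)
82: right child of 76 (depth 6)
71: left child of 76 (depth 6)
12: left child of 13 (depth 3)
48: right child of 32 (depth 5)
36: left child of 48 (depth 6)
61: left child of 68 (depth 5)

32 68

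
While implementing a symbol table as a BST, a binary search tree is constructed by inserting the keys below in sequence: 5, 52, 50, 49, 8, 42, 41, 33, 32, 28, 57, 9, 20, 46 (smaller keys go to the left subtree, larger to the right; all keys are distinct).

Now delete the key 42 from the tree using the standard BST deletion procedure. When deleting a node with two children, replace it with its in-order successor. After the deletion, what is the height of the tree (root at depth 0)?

11

Resulting structure (node: left, right):
  5: L=–, R=52
  52: L=50, R=57
  50: L=49, R=–
  49: L=8, R=–
  8: L=–, R=42
  42: L=41, R=46
  41: L=33, R=–
  33: L=32, R=–
  32: L=28, R=–
  28: L=9, R=–
  57: L=–, R=–
  9: L=–, R=20
  20: L=–, R=–
  46: L=–, R=–

Delete 42 (two children — replace with in-order successor).
After deletion, deepest node is 20 at depth 11.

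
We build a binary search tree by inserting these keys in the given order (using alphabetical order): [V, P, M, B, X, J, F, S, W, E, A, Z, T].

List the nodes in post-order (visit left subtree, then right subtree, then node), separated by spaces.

V: root
P: left child of V (depth 1)
M: left child of P (depth 2)
B: left child of M (depth 3)
X: right child of V (depth 1)
J: right child of B (depth 4)
F: left child of J (depth 5)
S: right child of P (depth 2)
W: left child of X (depth 2)
E: left child of F (depth 6)
A: left child of B (depth 4)
Z: right child of X (depth 2)
T: right child of S (depth 3)

A E F J B M T S P W Z X V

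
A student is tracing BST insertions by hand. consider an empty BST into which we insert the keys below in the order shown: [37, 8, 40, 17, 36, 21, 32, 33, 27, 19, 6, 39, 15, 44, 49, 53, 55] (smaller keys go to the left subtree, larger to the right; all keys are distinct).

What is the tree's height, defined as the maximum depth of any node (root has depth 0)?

6

37: root
8: left child of 37 (depth 1)
40: right child of 37 (depth 1)
17: right child of 8 (depth 2)
36: right child of 17 (depth 3)
21: left child of 36 (depth 4)
32: right child of 21 (depth 5)
33: right child of 32 (depth 6)
27: left child of 32 (depth 6)
19: left child of 21 (depth 5)
6: left child of 8 (depth 2)
39: left child of 40 (depth 2)
15: left child of 17 (depth 3)
44: right child of 40 (depth 2)
49: right child of 44 (depth 3)
53: right child of 49 (depth 4)
55: right child of 53 (depth 5)

The deepest node is 33 at depth 6.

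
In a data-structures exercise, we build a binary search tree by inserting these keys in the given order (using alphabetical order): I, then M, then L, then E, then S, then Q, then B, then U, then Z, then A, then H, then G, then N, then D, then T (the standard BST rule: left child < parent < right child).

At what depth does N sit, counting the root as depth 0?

Resulting structure (node: left, right):
  I: L=E, R=M
  M: L=L, R=S
  L: L=–, R=–
  E: L=B, R=H
  S: L=Q, R=U
  Q: L=N, R=–
  B: L=A, R=D
  U: L=T, R=Z
  Z: L=–, R=–
  A: L=–, R=–
  H: L=G, R=–
  G: L=–, R=–
  N: L=–, R=–
  D: L=–, R=–
  T: L=–, R=–

Path to N: I → M → S → Q → N, which is 4 edges.

4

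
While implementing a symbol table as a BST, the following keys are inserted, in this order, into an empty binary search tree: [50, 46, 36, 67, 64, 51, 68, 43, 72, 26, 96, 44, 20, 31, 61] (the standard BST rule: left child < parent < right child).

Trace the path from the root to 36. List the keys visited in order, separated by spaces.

50: root
46: left child of 50 (depth 1)
36: left child of 46 (depth 2)
67: right child of 50 (depth 1)
64: left child of 67 (depth 2)
51: left child of 64 (depth 3)
68: right child of 67 (depth 2)
43: right child of 36 (depth 3)
72: right child of 68 (depth 3)
26: left child of 36 (depth 3)
96: right child of 72 (depth 4)
44: right child of 43 (depth 4)
20: left child of 26 (depth 4)
31: right child of 26 (depth 4)
61: right child of 51 (depth 4)

50 46 36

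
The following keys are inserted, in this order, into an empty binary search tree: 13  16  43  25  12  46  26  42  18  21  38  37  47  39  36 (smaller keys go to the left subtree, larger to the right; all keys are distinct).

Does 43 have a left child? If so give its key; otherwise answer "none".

25

Insert 13: tree is empty, so 13 becomes the root.
Insert 16: 16 > 13 → go right. Place as right child of 13.
Insert 43: 43 > 13 → go right; 43 > 16 → go right. Place as right child of 16.
Insert 25: 25 > 13 → go right; 25 > 16 → go right; 25 < 43 → go left. Place as left child of 43.
Insert 12: 12 < 13 → go left. Place as left child of 13.
Insert 46: 46 > 13 → go right; 46 > 16 → go right; 46 > 43 → go right. Place as right child of 43.
Insert 26: 26 > 13 → go right; 26 > 16 → go right; 26 < 43 → go left; 26 > 25 → go right. Place as right child of 25.
Insert 42: 42 > 13 → go right; 42 > 16 → go right; 42 < 43 → go left; 42 > 25 → go right; 42 > 26 → go right. Place as right child of 26.
Insert 18: 18 > 13 → go right; 18 > 16 → go right; 18 < 43 → go left; 18 < 25 → go left. Place as left child of 25.
Insert 21: 21 > 13 → go right; 21 > 16 → go right; 21 < 43 → go left; 21 < 25 → go left; 21 > 18 → go right. Place as right child of 18.
Insert 38: 38 > 13 → go right; 38 > 16 → go right; 38 < 43 → go left; 38 > 25 → go right; 38 > 26 → go right; 38 < 42 → go left. Place as left child of 42.
Insert 37: 37 > 13 → go right; 37 > 16 → go right; 37 < 43 → go left; 37 > 25 → go right; 37 > 26 → go right; 37 < 42 → go left; 37 < 38 → go left. Place as left child of 38.
Insert 47: 47 > 13 → go right; 47 > 16 → go right; 47 > 43 → go right; 47 > 46 → go right. Place as right child of 46.
Insert 39: 39 > 13 → go right; 39 > 16 → go right; 39 < 43 → go left; 39 > 25 → go right; 39 > 26 → go right; 39 < 42 → go left; 39 > 38 → go right. Place as right child of 38.
Insert 36: 36 > 13 → go right; 36 > 16 → go right; 36 < 43 → go left; 36 > 25 → go right; 36 > 26 → go right; 36 < 42 → go left; 36 < 38 → go left; 36 < 37 → go left. Place as left child of 37.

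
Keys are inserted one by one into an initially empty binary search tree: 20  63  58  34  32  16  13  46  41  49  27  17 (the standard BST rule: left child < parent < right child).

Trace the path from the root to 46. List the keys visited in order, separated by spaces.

20 63 58 34 46

Insert 20: tree is empty, so 20 becomes the root.
Insert 63: 63 > 20 → go right. Place as right child of 20.
Insert 58: 58 > 20 → go right; 58 < 63 → go left. Place as left child of 63.
Insert 34: 34 > 20 → go right; 34 < 63 → go left; 34 < 58 → go left. Place as left child of 58.
Insert 32: 32 > 20 → go right; 32 < 63 → go left; 32 < 58 → go left; 32 < 34 → go left. Place as left child of 34.
Insert 16: 16 < 20 → go left. Place as left child of 20.
Insert 13: 13 < 20 → go left; 13 < 16 → go left. Place as left child of 16.
Insert 46: 46 > 20 → go right; 46 < 63 → go left; 46 < 58 → go left; 46 > 34 → go right. Place as right child of 34.
Insert 41: 41 > 20 → go right; 41 < 63 → go left; 41 < 58 → go left; 41 > 34 → go right; 41 < 46 → go left. Place as left child of 46.
Insert 49: 49 > 20 → go right; 49 < 63 → go left; 49 < 58 → go left; 49 > 34 → go right; 49 > 46 → go right. Place as right child of 46.
Insert 27: 27 > 20 → go right; 27 < 63 → go left; 27 < 58 → go left; 27 < 34 → go left; 27 < 32 → go left. Place as left child of 32.
Insert 17: 17 < 20 → go left; 17 > 16 → go right. Place as right child of 16.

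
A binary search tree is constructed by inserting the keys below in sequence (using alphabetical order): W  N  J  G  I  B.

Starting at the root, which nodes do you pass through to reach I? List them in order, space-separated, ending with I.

Insert W: tree is empty, so W becomes the root.
Insert N: N < W → go left. Place as left child of W.
Insert J: J < W → go left; J < N → go left. Place as left child of N.
Insert G: G < W → go left; G < N → go left; G < J → go left. Place as left child of J.
Insert I: I < W → go left; I < N → go left; I < J → go left; I > G → go right. Place as right child of G.
Insert B: B < W → go left; B < N → go left; B < J → go left; B < G → go left. Place as left child of G.

W N J G I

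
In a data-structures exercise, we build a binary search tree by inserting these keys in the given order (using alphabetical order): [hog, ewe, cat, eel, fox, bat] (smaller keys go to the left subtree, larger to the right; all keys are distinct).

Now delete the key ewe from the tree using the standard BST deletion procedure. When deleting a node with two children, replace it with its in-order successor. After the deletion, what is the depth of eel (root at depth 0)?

3

Insert hog: tree is empty, so hog becomes the root.
Insert ewe: ewe < hog → go left. Place as left child of hog.
Insert cat: cat < hog → go left; cat < ewe → go left. Place as left child of ewe.
Insert eel: eel < hog → go left; eel < ewe → go left; eel > cat → go right. Place as right child of cat.
Insert fox: fox < hog → go left; fox > ewe → go right. Place as right child of ewe.
Insert bat: bat < hog → go left; bat < ewe → go left; bat < cat → go left. Place as left child of cat.

Delete ewe (two children — replace with in-order successor).
After deletion, path to eel: hog → fox → cat → eel.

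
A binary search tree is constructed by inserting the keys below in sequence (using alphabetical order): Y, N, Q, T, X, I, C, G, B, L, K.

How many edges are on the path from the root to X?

Insert Y: tree is empty, so Y becomes the root.
Insert N: N < Y → go left. Place as left child of Y.
Insert Q: Q < Y → go left; Q > N → go right. Place as right child of N.
Insert T: T < Y → go left; T > N → go right; T > Q → go right. Place as right child of Q.
Insert X: X < Y → go left; X > N → go right; X > Q → go right; X > T → go right. Place as right child of T.
Insert I: I < Y → go left; I < N → go left. Place as left child of N.
Insert C: C < Y → go left; C < N → go left; C < I → go left. Place as left child of I.
Insert G: G < Y → go left; G < N → go left; G < I → go left; G > C → go right. Place as right child of C.
Insert B: B < Y → go left; B < N → go left; B < I → go left; B < C → go left. Place as left child of C.
Insert L: L < Y → go left; L < N → go left; L > I → go right. Place as right child of I.
Insert K: K < Y → go left; K < N → go left; K > I → go right; K < L → go left. Place as left child of L.

Path to X: Y → N → Q → T → X, which is 4 edges.

4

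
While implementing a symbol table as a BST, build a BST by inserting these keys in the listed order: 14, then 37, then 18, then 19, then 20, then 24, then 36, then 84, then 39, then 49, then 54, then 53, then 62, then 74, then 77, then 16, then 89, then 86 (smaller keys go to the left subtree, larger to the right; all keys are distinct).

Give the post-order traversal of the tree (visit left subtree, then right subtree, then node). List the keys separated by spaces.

14: root
37: right child of 14 (depth 1)
18: left child of 37 (depth 2)
19: right child of 18 (depth 3)
20: right child of 19 (depth 4)
24: right child of 20 (depth 5)
36: right child of 24 (depth 6)
84: right child of 37 (depth 2)
39: left child of 84 (depth 3)
49: right child of 39 (depth 4)
54: right child of 49 (depth 5)
53: left child of 54 (depth 6)
62: right child of 54 (depth 6)
74: right child of 62 (depth 7)
77: right child of 74 (depth 8)
16: left child of 18 (depth 3)
89: right child of 84 (depth 3)
86: left child of 89 (depth 4)

16 36 24 20 19 18 53 77 74 62 54 49 39 86 89 84 37 14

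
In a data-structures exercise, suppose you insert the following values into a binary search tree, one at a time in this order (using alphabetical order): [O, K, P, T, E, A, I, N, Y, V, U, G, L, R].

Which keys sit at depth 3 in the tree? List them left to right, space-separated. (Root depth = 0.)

O: root
K: left child of O (depth 1)
P: right child of O (depth 1)
T: right child of P (depth 2)
E: left child of K (depth 2)
A: left child of E (depth 3)
I: right child of E (depth 3)
N: right child of K (depth 2)
Y: right child of T (depth 3)
V: left child of Y (depth 4)
U: left child of V (depth 5)
G: left child of I (depth 4)
L: left child of N (depth 3)
R: left child of T (depth 3)

A I L R Y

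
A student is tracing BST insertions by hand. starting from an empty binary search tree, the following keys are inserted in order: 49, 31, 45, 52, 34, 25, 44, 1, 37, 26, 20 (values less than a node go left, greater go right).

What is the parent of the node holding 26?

49: root
31: left child of 49 (depth 1)
45: right child of 31 (depth 2)
52: right child of 49 (depth 1)
34: left child of 45 (depth 3)
25: left child of 31 (depth 2)
44: right child of 34 (depth 4)
1: left child of 25 (depth 3)
37: left child of 44 (depth 5)
26: right child of 25 (depth 3)
20: right child of 1 (depth 4)

25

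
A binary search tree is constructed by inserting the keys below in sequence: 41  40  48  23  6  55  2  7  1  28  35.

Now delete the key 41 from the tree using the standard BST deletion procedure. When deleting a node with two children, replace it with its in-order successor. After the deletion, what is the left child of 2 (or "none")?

1

Resulting structure (node: left, right):
  41: L=40, R=48
  40: L=23, R=–
  48: L=–, R=55
  23: L=6, R=28
  6: L=2, R=7
  55: L=–, R=–
  2: L=1, R=–
  7: L=–, R=–
  1: L=–, R=–
  28: L=–, R=35
  35: L=–, R=–

Delete 41 (two children — replace with in-order successor).
After deletion, 2's left child: 1.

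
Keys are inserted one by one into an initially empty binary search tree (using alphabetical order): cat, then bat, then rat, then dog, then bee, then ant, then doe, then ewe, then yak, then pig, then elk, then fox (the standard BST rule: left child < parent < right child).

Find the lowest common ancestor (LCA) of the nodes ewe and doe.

Resulting structure (node: left, right):
  cat: L=bat, R=rat
  bat: L=ant, R=bee
  rat: L=dog, R=yak
  dog: L=doe, R=ewe
  bee: L=–, R=–
  ant: L=–, R=–
  doe: L=–, R=–
  ewe: L=elk, R=pig
  yak: L=–, R=–
  pig: L=fox, R=–
  elk: L=–, R=–
  fox: L=–, R=–

Path to ewe: cat → rat → dog → ewe
Path to doe: cat → rat → dog → doe
The paths share a prefix ending at dog, then split left and right.

dog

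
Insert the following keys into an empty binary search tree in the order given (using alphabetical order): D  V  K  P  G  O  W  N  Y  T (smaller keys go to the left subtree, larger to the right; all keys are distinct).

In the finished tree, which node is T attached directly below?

D: root
V: right child of D (depth 1)
K: left child of V (depth 2)
P: right child of K (depth 3)
G: left child of K (depth 3)
O: left child of P (depth 4)
W: right child of V (depth 2)
N: left child of O (depth 5)
Y: right child of W (depth 3)
T: right child of P (depth 4)

P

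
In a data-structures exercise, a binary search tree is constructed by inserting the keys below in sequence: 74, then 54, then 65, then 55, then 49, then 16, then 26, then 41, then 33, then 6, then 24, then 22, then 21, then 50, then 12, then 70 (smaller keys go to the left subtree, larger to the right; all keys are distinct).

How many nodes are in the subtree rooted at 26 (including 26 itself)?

Insert 74: tree is empty, so 74 becomes the root.
Insert 54: 54 < 74 → go left. Place as left child of 74.
Insert 65: 65 < 74 → go left; 65 > 54 → go right. Place as right child of 54.
Insert 55: 55 < 74 → go left; 55 > 54 → go right; 55 < 65 → go left. Place as left child of 65.
Insert 49: 49 < 74 → go left; 49 < 54 → go left. Place as left child of 54.
Insert 16: 16 < 74 → go left; 16 < 54 → go left; 16 < 49 → go left. Place as left child of 49.
Insert 26: 26 < 74 → go left; 26 < 54 → go left; 26 < 49 → go left; 26 > 16 → go right. Place as right child of 16.
Insert 41: 41 < 74 → go left; 41 < 54 → go left; 41 < 49 → go left; 41 > 16 → go right; 41 > 26 → go right. Place as right child of 26.
Insert 33: 33 < 74 → go left; 33 < 54 → go left; 33 < 49 → go left; 33 > 16 → go right; 33 > 26 → go right; 33 < 41 → go left. Place as left child of 41.
Insert 6: 6 < 74 → go left; 6 < 54 → go left; 6 < 49 → go left; 6 < 16 → go left. Place as left child of 16.
Insert 24: 24 < 74 → go left; 24 < 54 → go left; 24 < 49 → go left; 24 > 16 → go right; 24 < 26 → go left. Place as left child of 26.
Insert 22: 22 < 74 → go left; 22 < 54 → go left; 22 < 49 → go left; 22 > 16 → go right; 22 < 26 → go left; 22 < 24 → go left. Place as left child of 24.
Insert 21: 21 < 74 → go left; 21 < 54 → go left; 21 < 49 → go left; 21 > 16 → go right; 21 < 26 → go left; 21 < 24 → go left; 21 < 22 → go left. Place as left child of 22.
Insert 50: 50 < 74 → go left; 50 < 54 → go left; 50 > 49 → go right. Place as right child of 49.
Insert 12: 12 < 74 → go left; 12 < 54 → go left; 12 < 49 → go left; 12 < 16 → go left; 12 > 6 → go right. Place as right child of 6.
Insert 70: 70 < 74 → go left; 70 > 54 → go right; 70 > 65 → go right. Place as right child of 65.

Subtree rooted at 26 contains: 26, 24, 22, 21, 41, 33 — 6 nodes.

6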